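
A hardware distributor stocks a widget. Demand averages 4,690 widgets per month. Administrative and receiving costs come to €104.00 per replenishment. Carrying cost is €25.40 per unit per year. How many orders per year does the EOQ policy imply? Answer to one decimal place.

Annual demand D = 4,690 × 12 = 56,280.
Q* = √(2DS/H) = √(2 × 56,280 × 104 / 25.4) ≈ 678.88.
Orders per year = D / Q* = 56,280 / 678.88 ≈ 82.901.

N ≈ 82.9 orders per year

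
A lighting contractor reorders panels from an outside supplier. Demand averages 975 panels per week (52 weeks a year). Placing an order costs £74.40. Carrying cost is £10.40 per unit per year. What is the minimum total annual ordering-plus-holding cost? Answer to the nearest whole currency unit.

TC* ≈ £8,858

Annual demand D = 975 × 52 = 50,700.
The optimal lot size = √(2DS/H) = √(2 × 50,700 × 74.4 / 10.4) ≈ 851.70.
At the optimum the two cost components are equal, so total cost = 2·(Q*/2)H = Q*·H.
Minimum total = √(2DSH) = √(2 × 50,700 × 74.4 × 10.4) ≈ 8857.723.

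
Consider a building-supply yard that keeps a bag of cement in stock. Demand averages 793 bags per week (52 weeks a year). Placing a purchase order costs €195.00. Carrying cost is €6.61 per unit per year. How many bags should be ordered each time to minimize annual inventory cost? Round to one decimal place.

Q* ≈ 1,559.8 bags

Annual demand D = 793 × 52 = 41,236.
EOQ = √(2DS / H) = √(2 × 41,236 × 195 / 6.61).
= √(16,082,040 / 6.61) = √2,432,986.3843 ≈ 1559.803.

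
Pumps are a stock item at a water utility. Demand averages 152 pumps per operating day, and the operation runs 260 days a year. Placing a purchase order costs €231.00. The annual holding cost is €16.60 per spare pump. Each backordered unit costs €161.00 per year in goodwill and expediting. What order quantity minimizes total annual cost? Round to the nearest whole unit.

Annual demand D = 152 × 260 = 39,520.
With planned backorders, Q* = √(2DS/H) · √((H+B)/B).
√(2DS/H) = √(2 × 39,520 × 231 / 16.6) = 1048.758.
√((H+B)/B) = √((16.6+161)/161) = 1.0503.
Q* ≈ 1101.499.

Q* ≈ 1,101 pumps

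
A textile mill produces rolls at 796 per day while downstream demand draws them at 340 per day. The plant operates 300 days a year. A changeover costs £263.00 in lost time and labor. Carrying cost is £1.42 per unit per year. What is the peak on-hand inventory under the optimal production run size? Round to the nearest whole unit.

I_max ≈ 4,652 rolls

Annual demand D = 340 × 300 = 102,000.
Production build-up factor (1 − d/p) = 1 − 340/796 = 0.5729.
Q* = √(2DS / (H(1 − d/p))) = √(2 × 102,000 × 263 / (1.42 × 0.5729)).
= √(53,652,000 / 0.8135) ≈ 8121.250.
Maximum inventory = Q*(1 − d/p) = 8121.250 × 0.5729 ≈ 4652.375.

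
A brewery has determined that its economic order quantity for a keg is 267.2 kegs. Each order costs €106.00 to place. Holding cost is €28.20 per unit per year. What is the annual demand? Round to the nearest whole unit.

Squaring Q* = √(2DS/H) gives Q*² = 2DS/H.
From Q* = √(2DS/H): D = Q*²H / (2S) = 267.2² × 28.2 / (2 × 106) = 9496.994.

D ≈ 9,497 kegs per year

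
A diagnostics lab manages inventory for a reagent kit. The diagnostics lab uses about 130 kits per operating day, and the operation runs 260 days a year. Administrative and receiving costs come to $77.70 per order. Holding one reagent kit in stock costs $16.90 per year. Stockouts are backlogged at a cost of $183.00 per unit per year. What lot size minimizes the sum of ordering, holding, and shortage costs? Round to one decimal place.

Annual demand D = 130 × 260 = 33,800.
With planned backorders, Q* = √(2DS/H) · √((H+B)/B).
√(2DS/H) = √(2 × 33,800 × 77.7 / 16.9) = 557.494.
√((H+B)/B) = √((16.9+183)/183) = 1.0452.
Q* ≈ 582.668.

Q* ≈ 582.7 kits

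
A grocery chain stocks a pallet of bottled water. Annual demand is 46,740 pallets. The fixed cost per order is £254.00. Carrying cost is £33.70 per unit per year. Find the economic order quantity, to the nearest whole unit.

EOQ = √(2DS / H) = √(2 × 46,740 × 254 / 33.7).
= √(23,743,920 / 33.7) = √704,567.3591 ≈ 839.385.

Q* ≈ 839 pallets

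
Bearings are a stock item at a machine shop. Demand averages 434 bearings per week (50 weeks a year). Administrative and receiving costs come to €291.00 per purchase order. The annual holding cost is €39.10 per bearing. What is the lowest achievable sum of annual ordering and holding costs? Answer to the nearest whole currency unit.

TC* ≈ €22,222

Annual demand D = 434 × 50 = 21,700.
The optimal lot size = √(2DS/H) = √(2 × 21,700 × 291 / 39.1) ≈ 568.33.
At Q*, ordering cost (D/Q*)S equals holding cost (Q*/2)H, each = √(DSH/2).
Minimum total = √(2DSH) = √(2 × 21,700 × 291 × 39.1) ≈ 22221.826.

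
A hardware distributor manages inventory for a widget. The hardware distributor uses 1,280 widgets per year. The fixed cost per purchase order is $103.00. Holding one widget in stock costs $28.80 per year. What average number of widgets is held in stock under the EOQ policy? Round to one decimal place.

Average inventory ≈ 47.8 widgets

EOQ = √(2DS/H) = √(2 × 1,280 × 103 / 28.8) ≈ 95.68.
Average inventory = Q*/2 ≈ 95.68 / 2 = 47.842.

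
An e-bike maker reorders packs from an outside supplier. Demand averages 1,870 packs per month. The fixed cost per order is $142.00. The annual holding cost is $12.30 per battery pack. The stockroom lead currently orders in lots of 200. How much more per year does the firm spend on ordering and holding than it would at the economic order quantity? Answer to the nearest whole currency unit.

Extra cost ≈ $8,309 per year

Annual demand D = 1,870 × 12 = 22,440.
EOQ = √(2DS/H) = √(2 × 22,440 × 142 / 12.3) ≈ 719.81.
Cost at Q* = (D/Q*)S + (Q*/2)H = √(2DSH) ≈ $8,853.67.
Cost at Q = 200: (22,440/200)×142 + (200/2)×12.3 = $15,932.40 + $1,230.00 = $17,162.40.
Excess = $17,162.40 − $8,853.67 = $8,308.73.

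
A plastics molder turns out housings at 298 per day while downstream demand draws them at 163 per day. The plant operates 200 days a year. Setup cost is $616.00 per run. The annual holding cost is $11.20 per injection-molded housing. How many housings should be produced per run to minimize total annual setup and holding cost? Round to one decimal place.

Annual demand D = 163 × 200 = 32,600.
Production build-up factor (1 − d/p) = 1 − 163/298 = 0.4530.
Q* = √(2DS / (H(1 − d/p))) = √(2 × 32,600 × 616 / (11.2 × 0.4530)).
= √(40,163,200 / 5.0738) ≈ 2813.497.

Q* ≈ 2,813.5 housings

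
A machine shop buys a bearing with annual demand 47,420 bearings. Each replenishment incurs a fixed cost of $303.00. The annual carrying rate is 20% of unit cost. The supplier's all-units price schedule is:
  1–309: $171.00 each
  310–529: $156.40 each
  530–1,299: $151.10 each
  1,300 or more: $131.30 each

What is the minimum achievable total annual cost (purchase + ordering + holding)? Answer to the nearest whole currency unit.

Holding cost per unit per year at price C is H = 0.20·C.
Candidates are each tier's EOQ (if it falls in that tier) and each price-break quantity.
Tier 1 ($171.00): EOQ = 916.7 exceeds tier's upper bound 309, so this tier is dominated.
Tier 2 ($156.40): EOQ = 958.5 exceeds tier's upper bound 529, so this tier is dominated.
EOQ at $151.10 = 975.1 (feasible in tier 3): TC = 47,420×$151.10 + (47,420/975.1)×303 + (975.1/2)×0.20×$151.10 = $7,194,630.93.
EOQ at $131.30 = 1046.1 < 1300, so use break Q=1300: TC = 47,420×$131.30 + (47,420/1300.0)×303 + (1300.0/2)×0.20×$131.30 = $6,254,367.51.
Lowest total cost among the candidates is at Q = 1300.0.

TC* ≈ $6,254,368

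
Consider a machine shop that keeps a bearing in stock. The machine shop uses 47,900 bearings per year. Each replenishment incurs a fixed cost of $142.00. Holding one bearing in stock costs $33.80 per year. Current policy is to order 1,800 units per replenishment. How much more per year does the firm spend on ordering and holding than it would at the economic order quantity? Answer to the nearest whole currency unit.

EOQ = √(2DS/H) = √(2 × 47,900 × 142 / 33.8) ≈ 634.41.
Cost at Q* = (D/Q*)S + (Q*/2)H = √(2DSH) ≈ $21,442.99.
Cost at Q = 1,800: (47,900/1,800)×142 + (1,800/2)×33.8 = $3,778.78 + $30,420.00 = $34,198.78.
Excess = $34,198.78 − $21,442.99 = $12,755.79.

Extra cost ≈ $12,756 per year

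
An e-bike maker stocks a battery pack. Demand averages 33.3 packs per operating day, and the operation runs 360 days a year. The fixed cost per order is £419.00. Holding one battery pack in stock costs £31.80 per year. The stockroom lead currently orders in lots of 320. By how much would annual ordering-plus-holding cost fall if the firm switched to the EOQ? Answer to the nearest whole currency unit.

Annual demand D = 33.3 × 360 = 11,988.
EOQ = √(2DS/H) = √(2 × 11,988 × 419 / 31.8) ≈ 562.06.
Cost at Q* = (D/Q*)S + (Q*/2)H = √(2DSH) ≈ £17,873.47.
Cost at Q = 320: (11,988/320)×419 + (320/2)×31.8 = £15,696.79 + £5,088.00 = £20,784.79.
Excess = £20,784.79 − £17,873.47 = £2,911.32.

Extra cost ≈ £2,911 per year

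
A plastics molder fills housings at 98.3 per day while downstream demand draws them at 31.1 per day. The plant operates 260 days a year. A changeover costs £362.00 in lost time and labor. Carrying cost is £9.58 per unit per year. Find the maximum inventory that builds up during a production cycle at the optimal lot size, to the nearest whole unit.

Annual demand D = 31.1 × 260 = 8,086.
Production build-up factor (1 − d/p) = 1 − 31.1/98.3 = 0.6836.
Q* = √(2DS / (H(1 − d/p))) = √(2 × 8,086 × 362 / (9.58 × 0.6836)).
= √(5,854,264 / 6.5491) ≈ 945.465.
Maximum inventory = Q*(1 − d/p) = 945.465 × 0.6836 ≈ 646.340.

I_max ≈ 646 housings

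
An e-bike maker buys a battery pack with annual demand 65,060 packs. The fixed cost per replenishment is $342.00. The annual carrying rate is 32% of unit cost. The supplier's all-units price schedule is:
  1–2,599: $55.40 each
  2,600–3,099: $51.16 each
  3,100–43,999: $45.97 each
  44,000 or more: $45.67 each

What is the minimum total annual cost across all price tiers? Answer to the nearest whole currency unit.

Holding cost per unit per year at price C is H = 0.32·C.
Candidates are each tier's EOQ (if it falls in that tier) and each price-break quantity.
EOQ at $55.40 = 1584.4 (feasible in tier 1): TC = 65,060×$55.40 + (65,060/1584.4)×342 + (1584.4/2)×0.32×$55.40 = $3,632,411.62.
EOQ at $51.16 = 1648.7 < 2600, so use break Q=2600: TC = 65,060×$51.16 + (65,060/2600.0)×342 + (2600.0/2)×0.32×$51.16 = $3,358,310.05.
EOQ at $45.97 = 1739.3 < 3100, so use break Q=3100: TC = 65,060×$45.97 + (65,060/3100.0)×342 + (3100.0/2)×0.32×$45.97 = $3,020,786.91.
EOQ at $45.67 = 1745.0 < 44000, so use break Q=44000: TC = 65,060×$45.67 + (65,060/44000.0)×342 + (44000.0/2)×0.32×$45.67 = $3,293,312.69.
Lowest total cost among the candidates is at Q = 3100.0.

TC* ≈ $3,020,787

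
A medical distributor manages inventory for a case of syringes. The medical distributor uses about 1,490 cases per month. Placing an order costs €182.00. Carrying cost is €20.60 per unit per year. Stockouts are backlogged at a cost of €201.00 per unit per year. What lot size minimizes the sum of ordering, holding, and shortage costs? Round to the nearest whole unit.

Q* ≈ 590 cases

Annual demand D = 1,490 × 12 = 17,880.
With planned backorders, Q* = √(2DS/H) · √((H+B)/B).
√(2DS/H) = √(2 × 17,880 × 182 / 20.6) = 562.084.
√((H+B)/B) = √((20.6+201)/201) = 1.0500.
Q* ≈ 590.184.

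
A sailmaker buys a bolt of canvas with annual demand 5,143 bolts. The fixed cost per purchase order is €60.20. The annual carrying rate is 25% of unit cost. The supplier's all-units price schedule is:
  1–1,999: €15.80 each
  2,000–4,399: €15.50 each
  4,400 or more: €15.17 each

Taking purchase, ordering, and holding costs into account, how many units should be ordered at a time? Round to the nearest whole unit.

Holding cost per unit per year at price C is H = 0.25·C.
Evaluate total cost at each tier's feasible EOQ or, if the EOQ is below the tier, at the tier's minimum quantity.
EOQ at €15.80 = 395.9 (feasible in tier 1): TC = 5,143×€15.80 + (5,143/395.9)×60.2 + (395.9/2)×0.25×€15.80 = €82,823.34.
EOQ at €15.50 = 399.7 < 2000, so use break Q=2000: TC = 5,143×€15.50 + (5,143/2000.0)×60.2 + (2000.0/2)×0.25×€15.50 = €83,746.30.
EOQ at €15.17 = 404.1 < 4400, so use break Q=4400: TC = 5,143×€15.17 + (5,143/4400.0)×60.2 + (4400.0/2)×0.25×€15.17 = €86,433.18.
Lowest total cost is €82,823.34 at Q = 395.9.

Q* ≈ 396 bolts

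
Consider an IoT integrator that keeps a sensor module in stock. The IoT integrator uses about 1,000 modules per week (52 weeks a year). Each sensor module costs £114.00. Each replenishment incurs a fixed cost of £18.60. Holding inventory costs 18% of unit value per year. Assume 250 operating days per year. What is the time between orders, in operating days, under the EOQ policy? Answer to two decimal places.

Annual demand D = 1,000 × 52 = 52,000.
Holding cost H = 0.18 × £114.00 = £20.5200 per unit per year.
EOQ = √(2DS/H) = √(2 × 52,000 × 18.6 / 20.52) ≈ 307.03.
Cycle time = Q*/D × 250 = 307.03 / 52,000 × 250 ≈ 1.476 days.

T ≈ 1.48 days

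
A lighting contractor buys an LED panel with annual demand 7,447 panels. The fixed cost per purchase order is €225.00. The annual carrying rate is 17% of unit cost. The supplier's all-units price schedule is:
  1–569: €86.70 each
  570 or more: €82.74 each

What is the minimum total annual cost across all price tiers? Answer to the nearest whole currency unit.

TC* ≈ €623,113

Holding cost per unit per year at price C is H = 0.17·C.
Candidates are each tier's EOQ (if it falls in that tier) and each price-break quantity.
EOQ at €86.70 = 476.8 (feasible in tier 1): TC = 7,447×€86.70 + (7,447/476.8)×225 + (476.8/2)×0.17×€86.70 = €652,682.89.
EOQ at €82.74 = 488.1 < 570, so use break Q=570: TC = 7,447×€82.74 + (7,447/570.0)×225 + (570.0/2)×0.17×€82.74 = €623,113.14.
Lowest total cost among the candidates is at Q = 570.0.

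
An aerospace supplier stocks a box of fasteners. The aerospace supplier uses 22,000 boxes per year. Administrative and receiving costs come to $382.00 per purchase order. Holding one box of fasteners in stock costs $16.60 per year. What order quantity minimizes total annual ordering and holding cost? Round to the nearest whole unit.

Q* ≈ 1,006 boxes

EOQ = √(2DS / H) = √(2 × 22,000 × 382 / 16.6).
= √(16,808,000 / 16.6) = √1,012,530.1205 ≈ 1006.246.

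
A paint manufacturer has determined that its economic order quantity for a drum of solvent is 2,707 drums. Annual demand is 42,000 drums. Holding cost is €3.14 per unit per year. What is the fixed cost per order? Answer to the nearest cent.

S ≈ €273.92

Squaring Q* = √(2DS/H) gives Q*² = 2DS/H.
From Q* = √(2DS/H): S = Q*²H / (2D) = 2,707² × 3.14 / (2 × 42,000) = 273.9220.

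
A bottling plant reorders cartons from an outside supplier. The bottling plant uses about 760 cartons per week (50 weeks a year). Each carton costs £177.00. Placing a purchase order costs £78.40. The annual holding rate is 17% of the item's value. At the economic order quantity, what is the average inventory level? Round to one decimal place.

Average inventory ≈ 222.5 cartons

Annual demand D = 760 × 50 = 38,000.
Holding cost H = 0.17 × £177.00 = £30.0900 per unit per year.
The optimal lot size = √(2DS/H) = √(2 × 38,000 × 78.4 / 30.09) ≈ 444.99.
Average inventory = Q*/2 ≈ 444.99 / 2 = 222.497.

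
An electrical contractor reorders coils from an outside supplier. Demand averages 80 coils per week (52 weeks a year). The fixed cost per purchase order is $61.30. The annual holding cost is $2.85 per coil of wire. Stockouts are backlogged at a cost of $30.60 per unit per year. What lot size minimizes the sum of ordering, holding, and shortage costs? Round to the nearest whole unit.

Q* ≈ 442 coils

Annual demand D = 80 × 52 = 4,160.
With planned backorders, Q* = √(2DS/H) · √((H+B)/B).
√(2DS/H) = √(2 × 4,160 × 61.3 / 2.85) = 423.028.
√((H+B)/B) = √((2.85+30.6)/30.6) = 1.0455.
Q* ≈ 442.290.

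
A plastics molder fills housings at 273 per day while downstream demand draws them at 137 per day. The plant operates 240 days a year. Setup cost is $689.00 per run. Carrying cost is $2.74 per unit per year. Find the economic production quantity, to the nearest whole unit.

Annual demand D = 137 × 240 = 32,880.
Production build-up factor (1 − d/p) = 1 − 137/273 = 0.4982.
Q* = √(2DS / (H(1 − d/p))) = √(2 × 32,880 × 689 / (2.74 × 0.4982)).
= √(45,308,640 / 1.365) ≈ 5761.388.

Q* ≈ 5,761 housings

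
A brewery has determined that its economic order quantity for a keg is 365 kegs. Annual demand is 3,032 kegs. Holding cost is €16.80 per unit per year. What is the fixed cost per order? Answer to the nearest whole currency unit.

S ≈ €369

The basic EOQ model gives Q* = √(2DS/H); rearrange for the unknown.
From Q* = √(2DS/H): S = Q*²H / (2D) = 365² × 16.8 / (2 × 3,032) = 369.0930.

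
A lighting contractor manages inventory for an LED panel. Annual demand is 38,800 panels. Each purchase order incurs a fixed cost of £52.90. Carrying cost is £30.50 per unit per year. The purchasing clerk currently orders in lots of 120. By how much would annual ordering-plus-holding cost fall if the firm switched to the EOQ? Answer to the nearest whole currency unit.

Extra cost ≈ £7,745 per year

EOQ = √(2DS/H) = √(2 × 38,800 × 52.9 / 30.5) ≈ 366.87.
Cost at Q* = (D/Q*)S + (Q*/2)H = √(2DSH) ≈ £11,189.45.
Cost at Q = 120: (38,800/120)×52.9 + (120/2)×30.5 = £17,104.33 + £1,830.00 = £18,934.33.
Excess = £18,934.33 − £11,189.45 = £7,744.89.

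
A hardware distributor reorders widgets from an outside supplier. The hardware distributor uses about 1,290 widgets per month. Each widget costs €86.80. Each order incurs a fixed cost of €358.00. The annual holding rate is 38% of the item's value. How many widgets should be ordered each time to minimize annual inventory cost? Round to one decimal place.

Annual demand D = 1,290 × 12 = 15,480.
Holding cost H = 0.38 × €86.80 = €32.9840 per unit per year.
EOQ = √(2DS / H) = √(2 × 15,480 × 358 / 32.984).
= √(11,083,680 / 32.984) = √336,032.0155 ≈ 579.683.

Q* ≈ 579.7 widgets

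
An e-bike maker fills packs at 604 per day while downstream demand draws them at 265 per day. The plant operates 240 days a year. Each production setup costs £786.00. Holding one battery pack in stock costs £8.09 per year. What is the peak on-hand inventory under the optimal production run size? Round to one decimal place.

Annual demand D = 265 × 240 = 63,600.
Production build-up factor (1 − d/p) = 1 − 265/604 = 0.5613.
Q* = √(2DS / (H(1 − d/p))) = √(2 × 63,600 × 786 / (8.09 × 0.5613)).
= √(99,979,200 / 4.5406) ≈ 4692.445.
Maximum inventory = Q*(1 − d/p) = 4692.445 × 0.5613 ≈ 2633.674.

I_max ≈ 2,633.7 packs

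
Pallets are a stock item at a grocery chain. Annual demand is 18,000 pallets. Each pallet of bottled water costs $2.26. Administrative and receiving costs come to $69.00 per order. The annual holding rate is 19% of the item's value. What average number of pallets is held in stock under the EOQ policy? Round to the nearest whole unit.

Holding cost H = 0.19 × $2.26 = $0.4294 per unit per year.
EOQ = √(2DS/H) = √(2 × 18,000 × 69 / 0.4294) ≈ 2405.16.
Average inventory = Q*/2 ≈ 2405.16 / 2 = 1202.582.

Average inventory ≈ 1,203 pallets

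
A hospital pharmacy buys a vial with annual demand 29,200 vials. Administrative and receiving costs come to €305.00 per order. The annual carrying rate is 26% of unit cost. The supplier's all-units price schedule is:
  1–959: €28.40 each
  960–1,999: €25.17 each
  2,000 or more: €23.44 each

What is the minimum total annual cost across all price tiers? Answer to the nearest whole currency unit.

TC* ≈ €694,995

Holding cost per unit per year at price C is H = 0.26·C.
Evaluate total cost at each tier's feasible EOQ or, if the EOQ is below the tier, at the tier's minimum quantity.
Tier 1 (€28.40): EOQ = 1553.1 exceeds tier's upper bound 959, so this tier is dominated.
EOQ at €25.17 = 1649.8 (feasible in tier 2): TC = 29,200×€25.17 + (29,200/1649.8)×305 + (1649.8/2)×0.26×€25.17 = €745,760.54.
EOQ at €23.44 = 1709.6 < 2000, so use break Q=2000: TC = 29,200×€23.44 + (29,200/2000.0)×305 + (2000.0/2)×0.26×€23.44 = €694,995.40.
Lowest total cost among the candidates is at Q = 2000.0.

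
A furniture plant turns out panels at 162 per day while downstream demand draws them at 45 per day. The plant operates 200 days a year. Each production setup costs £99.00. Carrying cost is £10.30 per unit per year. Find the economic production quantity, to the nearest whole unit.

Q* ≈ 489 panels

Annual demand D = 45 × 200 = 9,000.
Production build-up factor (1 − d/p) = 1 − 45/162 = 0.7222.
Q* = √(2DS / (H(1 − d/p))) = √(2 × 9,000 × 99 / (10.3 × 0.7222)).
= √(1,782,000 / 7.4389) ≈ 489.440.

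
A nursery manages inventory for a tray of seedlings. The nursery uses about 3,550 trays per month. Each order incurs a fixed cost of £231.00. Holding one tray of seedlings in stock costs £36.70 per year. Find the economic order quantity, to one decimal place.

Annual demand D = 3,550 × 12 = 42,600.
EOQ = √(2DS / H) = √(2 × 42,600 × 231 / 36.7).
= √(19,681,200 / 36.7) = √536,272.4796 ≈ 732.306.

Q* ≈ 732.3 trays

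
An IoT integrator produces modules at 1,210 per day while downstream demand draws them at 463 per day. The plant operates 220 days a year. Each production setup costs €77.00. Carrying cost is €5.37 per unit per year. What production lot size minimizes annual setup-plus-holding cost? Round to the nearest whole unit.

Annual demand D = 463 × 220 = 101,860.
Production build-up factor (1 − d/p) = 1 − 463/1,210 = 0.6174.
Q* = √(2DS / (H(1 − d/p))) = √(2 × 101,860 × 77 / (5.37 × 0.6174)).
= √(15,686,440 / 3.3152) ≈ 2175.241.

Q* ≈ 2,175 modules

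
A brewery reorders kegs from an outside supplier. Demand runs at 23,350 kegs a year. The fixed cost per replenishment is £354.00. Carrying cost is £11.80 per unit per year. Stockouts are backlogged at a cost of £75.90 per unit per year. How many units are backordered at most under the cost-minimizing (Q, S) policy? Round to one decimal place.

S* ≈ 171.2 kegs

With planned backorders, Q* = √(2DS/H) · √((H+B)/B).
√(2DS/H) = √(2 × 23,350 × 354 / 11.8) = 1183.638.
√((H+B)/B) = √((11.8+75.9)/75.9) = 1.0749.
Q* ≈ 1272.325.
S* = Q* · H/(H+B) = 1272.325 × 11.8/87.7 ≈ 171.191.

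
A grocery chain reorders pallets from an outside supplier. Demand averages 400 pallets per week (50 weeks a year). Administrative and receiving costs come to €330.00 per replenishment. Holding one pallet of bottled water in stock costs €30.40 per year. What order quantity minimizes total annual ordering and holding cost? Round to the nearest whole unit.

Annual demand D = 400 × 50 = 20,000.
EOQ = √(2DS / H) = √(2 × 20,000 × 330 / 30.4).
= √(13,200,000 / 30.4) = √434,210.5263 ≈ 658.947.

Q* ≈ 659 pallets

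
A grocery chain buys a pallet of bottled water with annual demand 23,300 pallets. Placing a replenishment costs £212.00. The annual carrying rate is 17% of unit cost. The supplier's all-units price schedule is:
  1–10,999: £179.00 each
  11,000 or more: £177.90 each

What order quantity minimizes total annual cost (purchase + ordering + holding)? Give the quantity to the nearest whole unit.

Holding cost per unit per year at price C is H = 0.17·C.
For each price level, check whether its EOQ is feasible; otherwise the best quantity at that price is the breakpoint.
EOQ at £179.00 = 569.8 (feasible in tier 1): TC = 23,300×£179.00 + (23,300/569.8)×212 + (569.8/2)×0.17×£179.00 = £4,188,038.51.
EOQ at £177.90 = 571.5 < 11000, so use break Q=11000: TC = 23,300×£177.90 + (23,300/11000.0)×212 + (11000.0/2)×0.17×£177.90 = £4,311,855.55.
Lowest total cost is £4,188,038.51 at Q = 569.8.

Q* ≈ 570 pallets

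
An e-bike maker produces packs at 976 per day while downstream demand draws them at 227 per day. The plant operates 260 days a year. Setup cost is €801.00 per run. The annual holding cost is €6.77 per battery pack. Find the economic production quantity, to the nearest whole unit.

Q* ≈ 4,266 packs

Annual demand D = 227 × 260 = 59,020.
Production build-up factor (1 − d/p) = 1 − 227/976 = 0.7674.
Q* = √(2DS / (H(1 − d/p))) = √(2 × 59,020 × 801 / (6.77 × 0.7674)).
= √(94,550,040 / 5.1954) ≈ 4265.997.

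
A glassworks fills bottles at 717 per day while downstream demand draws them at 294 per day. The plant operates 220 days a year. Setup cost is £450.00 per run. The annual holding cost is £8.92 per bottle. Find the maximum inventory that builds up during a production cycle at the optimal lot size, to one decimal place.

I_max ≈ 1,962.2 bottles

Annual demand D = 294 × 220 = 64,680.
Production build-up factor (1 − d/p) = 1 − 294/717 = 0.5900.
Q* = √(2DS / (H(1 − d/p))) = √(2 × 64,680 × 450 / (8.92 × 0.5900)).
= √(58,212,000 / 5.2624) ≈ 3325.931.
Maximum inventory = Q*(1 − d/p) = 3325.931 × 0.5900 ≈ 1962.160.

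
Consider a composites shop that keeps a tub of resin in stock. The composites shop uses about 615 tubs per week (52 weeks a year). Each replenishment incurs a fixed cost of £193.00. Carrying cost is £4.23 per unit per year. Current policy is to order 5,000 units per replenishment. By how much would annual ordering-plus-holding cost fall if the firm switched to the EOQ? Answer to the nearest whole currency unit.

Extra cost ≈ £4,583 per year

Annual demand D = 615 × 52 = 31,980.
EOQ = √(2DS/H) = √(2 × 31,980 × 193 / 4.23) ≈ 1708.29.
Cost at Q* = (D/Q*)S + (Q*/2)H = √(2DSH) ≈ £7,226.08.
Cost at Q = 5,000: (31,980/5,000)×193 + (5,000/2)×4.23 = £1,234.43 + £10,575.00 = £11,809.43.
Excess = £11,809.43 − £7,226.08 = £4,583.34.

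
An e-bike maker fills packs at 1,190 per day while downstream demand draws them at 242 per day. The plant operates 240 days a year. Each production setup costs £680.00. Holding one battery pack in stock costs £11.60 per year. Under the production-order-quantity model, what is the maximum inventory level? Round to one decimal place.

Annual demand D = 242 × 240 = 58,080.
Production build-up factor (1 − d/p) = 1 − 242/1,190 = 0.7966.
Q* = √(2DS / (H(1 − d/p))) = √(2 × 58,080 × 680 / (11.6 × 0.7966)).
= √(78,988,800 / 9.241) ≈ 2923.634.
Maximum inventory = Q*(1 − d/p) = 2923.634 × 0.7966 ≈ 2329.080.

I_max ≈ 2,329.1 packs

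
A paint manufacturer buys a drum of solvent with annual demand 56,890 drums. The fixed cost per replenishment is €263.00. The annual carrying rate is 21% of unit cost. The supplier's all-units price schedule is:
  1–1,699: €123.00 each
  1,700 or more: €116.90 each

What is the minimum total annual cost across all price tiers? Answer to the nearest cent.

TC* ≈ €6,680,108.87

Holding cost per unit per year at price C is H = 0.21·C.
Evaluate total cost at each tier's feasible EOQ or, if the EOQ is below the tier, at the tier's minimum quantity.
EOQ at €123.00 = 1076.3 (feasible in tier 1): TC = 56,890×€123.00 + (56,890/1076.3)×263 + (1076.3/2)×0.21×€123.00 = €7,025,271.81.
EOQ at €116.90 = 1104.1 < 1700, so use break Q=1700: TC = 56,890×€116.90 + (56,890/1700.0)×263 + (1700.0/2)×0.21×€116.90 = €6,680,108.87.
Lowest total cost among the candidates is at Q = 1700.0.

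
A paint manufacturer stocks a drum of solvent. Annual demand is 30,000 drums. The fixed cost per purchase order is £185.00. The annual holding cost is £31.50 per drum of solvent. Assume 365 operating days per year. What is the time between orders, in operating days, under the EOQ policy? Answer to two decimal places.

T ≈ 7.22 days

EOQ = √(2DS/H) = √(2 × 30,000 × 185 / 31.5) ≈ 593.62.
Cycle time = Q*/D × 365 = 593.62 / 30,000 × 365 ≈ 7.222 days.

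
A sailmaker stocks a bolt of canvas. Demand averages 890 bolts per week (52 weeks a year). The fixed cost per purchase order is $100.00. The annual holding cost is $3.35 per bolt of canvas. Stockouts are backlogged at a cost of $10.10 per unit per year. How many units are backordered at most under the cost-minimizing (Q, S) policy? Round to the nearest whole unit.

Annual demand D = 890 × 52 = 46,280.
With planned backorders, Q* = √(2DS/H) · √((H+B)/B).
√(2DS/H) = √(2 × 46,280 × 100 / 3.35) = 1662.223.
√((H+B)/B) = √((3.35+10.1)/10.1) = 1.1540.
Q* ≈ 1918.182.
S* = Q* · H/(H+B) = 1918.182 × 3.35/13.45 ≈ 477.763.

S* ≈ 478 bolts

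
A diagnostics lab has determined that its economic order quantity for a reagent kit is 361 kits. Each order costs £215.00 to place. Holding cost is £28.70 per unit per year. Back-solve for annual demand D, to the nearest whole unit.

Squaring Q* = √(2DS/H) gives Q*² = 2DS/H.
From Q* = √(2DS/H): D = Q*²H / (2S) = 361² × 28.7 / (2 × 215) = 8698.169.

D ≈ 8,698 kits per year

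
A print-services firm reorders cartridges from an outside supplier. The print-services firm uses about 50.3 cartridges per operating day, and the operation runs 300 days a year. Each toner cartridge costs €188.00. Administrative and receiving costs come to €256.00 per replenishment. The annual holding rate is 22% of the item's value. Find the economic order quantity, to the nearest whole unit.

Q* ≈ 432 cartridges

Annual demand D = 50.3 × 300 = 15,090.
Holding cost H = 0.22 × €188.00 = €41.3600 per unit per year.
EOQ = √(2DS / H) = √(2 × 15,090 × 256 / 41.36).
= √(7,726,080 / 41.36) = √186,800.7737 ≈ 432.205.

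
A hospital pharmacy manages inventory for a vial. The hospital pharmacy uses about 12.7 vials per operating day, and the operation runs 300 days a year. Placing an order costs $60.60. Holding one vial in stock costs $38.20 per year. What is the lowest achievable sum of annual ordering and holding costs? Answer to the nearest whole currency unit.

TC* ≈ $4,200

Annual demand D = 12.7 × 300 = 3,810.
The optimal lot size = √(2DS/H) = √(2 × 3,810 × 60.6 / 38.2) ≈ 109.95.
At the optimum the two cost components are equal, so total cost = 2·(Q*/2)H = Q*·H.
Minimum total = √(2DSH) = √(2 × 3,810 × 60.6 × 38.2) ≈ 4199.963.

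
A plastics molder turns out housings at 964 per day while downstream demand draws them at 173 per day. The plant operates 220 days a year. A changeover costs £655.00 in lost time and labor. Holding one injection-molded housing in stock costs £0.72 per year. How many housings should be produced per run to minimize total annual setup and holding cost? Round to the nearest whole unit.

Annual demand D = 173 × 220 = 38,060.
Production build-up factor (1 − d/p) = 1 − 173/964 = 0.8205.
Q* = √(2DS / (H(1 − d/p))) = √(2 × 38,060 × 655 / (0.72 × 0.8205)).
= √(49,858,600 / 0.5908) ≈ 9186.584.

Q* ≈ 9,187 housings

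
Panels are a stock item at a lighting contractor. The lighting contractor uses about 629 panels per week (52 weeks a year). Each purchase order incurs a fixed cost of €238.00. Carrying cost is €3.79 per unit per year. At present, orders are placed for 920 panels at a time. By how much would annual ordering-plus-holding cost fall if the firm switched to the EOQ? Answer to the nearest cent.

Annual demand D = 629 × 52 = 32,708.
EOQ = √(2DS/H) = √(2 × 32,708 × 238 / 3.79) ≈ 2026.80.
Cost at Q* = (D/Q*)S + (Q*/2)H = √(2DSH) ≈ €7,681.57.
Cost at Q = 920: (32,708/920)×238 + (920/2)×3.79 = €8,461.42 + €1,743.40 = €10,204.82.
Excess = €10,204.82 − €7,681.57 = €2,523.25.

Extra cost ≈ €2,523.25 per year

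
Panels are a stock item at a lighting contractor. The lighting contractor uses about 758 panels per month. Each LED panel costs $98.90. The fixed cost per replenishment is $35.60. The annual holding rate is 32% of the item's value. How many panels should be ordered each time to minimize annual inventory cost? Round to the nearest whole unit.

Q* ≈ 143 panels

Annual demand D = 758 × 12 = 9,096.
Holding cost H = 0.32 × $98.90 = $31.6480 per unit per year.
EOQ = √(2DS / H) = √(2 × 9,096 × 35.6 / 31.648).
= √(647,635.2 / 31.648) = √20,463.7007 ≈ 143.051.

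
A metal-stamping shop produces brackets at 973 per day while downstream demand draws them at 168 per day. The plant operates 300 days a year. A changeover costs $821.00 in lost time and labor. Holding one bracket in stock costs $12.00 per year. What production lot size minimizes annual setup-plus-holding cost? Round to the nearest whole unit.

Q* ≈ 2,887 brackets

Annual demand D = 168 × 300 = 50,400.
Production build-up factor (1 − d/p) = 1 − 168/973 = 0.8273.
Q* = √(2DS / (H(1 − d/p))) = √(2 × 50,400 × 821 / (12 × 0.8273)).
= √(82,756,800 / 9.9281) ≈ 2887.152.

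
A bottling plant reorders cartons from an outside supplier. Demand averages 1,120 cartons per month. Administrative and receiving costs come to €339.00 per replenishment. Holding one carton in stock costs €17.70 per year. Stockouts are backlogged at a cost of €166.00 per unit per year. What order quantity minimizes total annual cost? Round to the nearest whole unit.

Q* ≈ 755 cartons

Annual demand D = 1,120 × 12 = 13,440.
With planned backorders, Q* = √(2DS/H) · √((H+B)/B).
√(2DS/H) = √(2 × 13,440 × 339 / 17.7) = 717.510.
√((H+B)/B) = √((17.7+166)/166) = 1.0520.
Q* ≈ 754.794.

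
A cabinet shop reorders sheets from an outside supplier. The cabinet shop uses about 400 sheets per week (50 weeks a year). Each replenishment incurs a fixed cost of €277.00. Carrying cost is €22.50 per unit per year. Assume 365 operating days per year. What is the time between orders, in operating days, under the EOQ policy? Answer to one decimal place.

Annual demand D = 400 × 50 = 20,000.
Q* = √(2DS/H) = √(2 × 20,000 × 277 / 22.5) ≈ 701.74.
Cycle time = Q*/D × 365 = 701.74 / 20,000 × 365 ≈ 12.807 days.

T ≈ 12.8 days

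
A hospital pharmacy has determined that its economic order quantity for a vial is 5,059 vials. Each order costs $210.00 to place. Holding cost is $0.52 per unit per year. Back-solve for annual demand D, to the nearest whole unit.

The basic EOQ model gives Q* = √(2DS/H); rearrange for the unknown.
From Q* = √(2DS/H): D = Q*²H / (2S) = 5,059² × 0.52 / (2 × 210) = 31687.167.

D ≈ 31,687 vials per year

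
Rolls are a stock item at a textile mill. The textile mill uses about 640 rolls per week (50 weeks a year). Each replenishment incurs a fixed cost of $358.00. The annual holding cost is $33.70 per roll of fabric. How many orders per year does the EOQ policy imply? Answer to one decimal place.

N ≈ 38.8 orders per year

Annual demand D = 640 × 50 = 32,000.
EOQ = √(2DS/H) = √(2 × 32,000 × 358 / 33.7) ≈ 824.55.
Orders per year = D / Q* = 32,000 / 824.55 ≈ 38.809.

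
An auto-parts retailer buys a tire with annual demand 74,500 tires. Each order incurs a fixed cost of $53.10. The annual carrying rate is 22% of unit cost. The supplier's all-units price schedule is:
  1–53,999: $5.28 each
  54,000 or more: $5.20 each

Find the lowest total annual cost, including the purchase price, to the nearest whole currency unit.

TC* ≈ $396,392

Holding cost per unit per year at price C is H = 0.22·C.
Candidates are each tier's EOQ (if it falls in that tier) and each price-break quantity.
EOQ at $5.28 = 2609.8 (feasible in tier 1): TC = 74,500×$5.28 + (74,500/2609.8)×53.1 + (2609.8/2)×0.22×$5.28 = $396,391.58.
EOQ at $5.20 = 2629.8 < 54000, so use break Q=54000: TC = 74,500×$5.20 + (74,500/54000.0)×53.1 + (54000.0/2)×0.22×$5.20 = $418,361.26.
Lowest total cost among the candidates is at Q = 2609.8.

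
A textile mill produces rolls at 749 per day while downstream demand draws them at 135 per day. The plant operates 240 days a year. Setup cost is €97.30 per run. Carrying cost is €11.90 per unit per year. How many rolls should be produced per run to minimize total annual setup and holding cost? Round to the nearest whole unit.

Annual demand D = 135 × 240 = 32,400.
Production build-up factor (1 − d/p) = 1 − 135/749 = 0.8198.
Q* = √(2DS / (H(1 − d/p))) = √(2 × 32,400 × 97.3 / (11.9 × 0.8198)).
= √(6,305,040 / 9.7551) ≈ 803.947.

Q* ≈ 804 rolls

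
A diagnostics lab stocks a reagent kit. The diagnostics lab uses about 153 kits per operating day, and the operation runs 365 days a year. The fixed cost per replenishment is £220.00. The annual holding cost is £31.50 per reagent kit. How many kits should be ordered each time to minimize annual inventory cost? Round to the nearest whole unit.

Q* ≈ 883 kits

Annual demand D = 153 × 365 = 55,845.
EOQ = √(2DS / H) = √(2 × 55,845 × 220 / 31.5).
= √(24,571,800 / 31.5) = √780,057.1429 ≈ 883.208.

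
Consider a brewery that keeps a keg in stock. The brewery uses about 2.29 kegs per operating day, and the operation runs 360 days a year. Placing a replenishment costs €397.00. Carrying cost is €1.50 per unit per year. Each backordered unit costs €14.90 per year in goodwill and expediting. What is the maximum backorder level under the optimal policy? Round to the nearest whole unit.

Annual demand D = 2.29 × 360 = 824.4.
With planned backorders, Q* = √(2DS/H) · √((H+B)/B).
√(2DS/H) = √(2 × 824.4 × 397 / 1.5) = 660.592.
√((H+B)/B) = √((1.5+14.9)/14.9) = 1.0491.
Q* ≈ 693.047.
S* = Q* · H/(H+B) = 693.047 × 1.5/16.4 ≈ 63.388.

S* ≈ 63 kegs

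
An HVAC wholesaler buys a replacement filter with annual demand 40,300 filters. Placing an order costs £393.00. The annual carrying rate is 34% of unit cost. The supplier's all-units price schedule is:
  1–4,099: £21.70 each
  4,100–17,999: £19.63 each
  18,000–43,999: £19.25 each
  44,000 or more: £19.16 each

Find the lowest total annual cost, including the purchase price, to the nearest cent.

Holding cost per unit per year at price C is H = 0.34·C.
For each price level, check whether its EOQ is feasible; otherwise the best quantity at that price is the breakpoint.
EOQ at £21.70 = 2072.0 (feasible in tier 1): TC = 40,300×£21.70 + (40,300/2072.0)×393 + (2072.0/2)×0.34×£21.70 = £889,797.38.
EOQ at £19.63 = 2178.5 < 4100, so use break Q=4100: TC = 40,300×£19.63 + (40,300/4100.0)×393 + (4100.0/2)×0.34×£19.63 = £808,634.01.
EOQ at £19.25 = 2199.9 < 18000, so use break Q=18000: TC = 40,300×£19.25 + (40,300/18000.0)×393 + (18000.0/2)×0.34×£19.25 = £835,559.88.
EOQ at £19.16 = 2205.1 < 44000, so use break Q=44000: TC = 40,300×£19.16 + (40,300/44000.0)×393 + (44000.0/2)×0.34×£19.16 = £915,824.75.
Lowest total cost among the candidates is at Q = 4100.0.

TC* ≈ £808,634.01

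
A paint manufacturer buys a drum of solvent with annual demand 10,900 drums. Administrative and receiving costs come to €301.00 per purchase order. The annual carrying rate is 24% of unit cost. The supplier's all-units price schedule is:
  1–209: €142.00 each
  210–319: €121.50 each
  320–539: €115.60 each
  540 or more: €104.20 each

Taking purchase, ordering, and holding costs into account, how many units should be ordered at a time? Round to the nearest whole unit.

Q* ≈ 540 drums

Holding cost per unit per year at price C is H = 0.24·C.
For each price level, check whether its EOQ is feasible; otherwise the best quantity at that price is the breakpoint.
Tier 1 (€142.00): EOQ = 438.8 exceeds tier's upper bound 209, so this tier is dominated.
Tier 2 (€121.50): EOQ = 474.4 exceeds tier's upper bound 319, so this tier is dominated.
EOQ at €115.60 = 486.3 (feasible in tier 3): TC = 10,900×€115.60 + (10,900/486.3)×301 + (486.3/2)×0.24×€115.60 = €1,273,532.61.
EOQ at €104.20 = 512.2 < 540, so use break Q=540: TC = 10,900×€104.20 + (10,900/540.0)×301 + (540.0/2)×0.24×€104.20 = €1,148,607.90.
Lowest total cost is €1,148,607.90 at Q = 540.0.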